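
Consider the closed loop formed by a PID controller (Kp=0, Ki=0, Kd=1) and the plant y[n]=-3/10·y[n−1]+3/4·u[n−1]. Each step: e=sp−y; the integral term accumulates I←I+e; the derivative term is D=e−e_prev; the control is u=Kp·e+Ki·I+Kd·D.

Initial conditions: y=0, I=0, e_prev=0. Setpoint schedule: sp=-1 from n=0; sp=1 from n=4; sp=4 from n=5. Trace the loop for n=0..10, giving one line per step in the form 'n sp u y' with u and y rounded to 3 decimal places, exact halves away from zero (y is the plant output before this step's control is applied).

0 -1 -1.000 0.000
1 -1 0.750 -0.750
2 -1 -1.538 0.788
3 -1 2.177 -1.389
4 1 -1.439 2.049
5 4 6.743 -1.694
6 4 -7.260 5.566
7 4 12.680 -7.115
8 4 -18.759 11.645
9 4 29.207 -17.563
10 4 -44.737 27.174

(exact arithmetic carried between steps; '≈' marks a value shown rounded to 6 d.p. or computed from one; I and e_prev carry over from the previous line; the table rounds u and y to 3 d.p., halves away from zero)
n=0: y=0, sp=-1, e=sp−y=-1; I=-1, D=e−e_prev=-1; u=0·(-1)+0·(-1)+1·(-1)=-1; next y=-3/10·0+3/4·(-1)=-0.75
n=1: y=-0.75, sp=-1, e=sp−y=-0.25; I=-1.25, D=e−e_prev=0.75; u=0·(-0.25)+0·(-1.25)+1·0.75=0.75; next y=-3/10·(-0.75)+3/4·0.75=0.7875
n=2: y=0.7875, sp=-1, e=sp−y=-1.7875; I=-3.0375, D=e−e_prev=-1.5375; u=0·(-1.7875)+0·(-3.0375)+1·(-1.5375)=-1.5375; next y=-3/10·0.7875+3/4·(-1.5375)=-1.389375
n=3: y=-1.389375, sp=-1, e=sp−y=0.389375; I=-2.648125, D=e−e_prev=2.176875; u=0·0.389375+0·(-2.648125)+1·2.176875=2.176875; next y=-3/10·(-1.389375)+3/4·2.176875≈2.049469
n=4: y≈2.049469, sp=1, e=sp−y≈-1.049469; I≈-3.697594, D=e−e_prev≈-1.438844; u=0·(-1.049469)+0·(-3.697594)+1·(-1.438844)≈-1.438844; next y=-3/10·2.049469+3/4·(-1.438844)≈-1.693973
n=5: y≈-1.693973, sp=4, e=sp−y≈5.693973; I≈1.996380, D=e−e_prev≈6.743442; u=0·5.693973+0·1.996380+1·6.743442≈6.743442; next y=-3/10·(-1.693973)+3/4·6.743442≈5.565774
n=6: y≈5.565774, sp=4, e=sp−y≈-1.565774; I≈0.430606, D=e−e_prev≈-7.259747; u=0·(-1.565774)+0·0.430606+1·(-7.259747)≈-7.259747; next y=-3/10·5.565774+3/4·(-7.259747)≈-7.114542
n=7: y≈-7.114542, sp=4, e=sp−y≈11.114542; I≈11.545148, D=e−e_prev≈12.680316; u=0·11.114542+0·11.545148+1·12.680316≈12.680316; next y=-3/10·(-7.114542)+3/4·12.680316≈11.644600
n=8: y≈11.644600, sp=4, e=sp−y≈-7.644600; I≈3.900549, D=e−e_prev≈-18.759142; u=0·(-7.644600)+0·3.900549+1·(-18.759142)≈-18.759142; next y=-3/10·11.644600+3/4·(-18.759142)≈-17.562737
n=9: y≈-17.562737, sp=4, e=sp−y≈21.562737; I≈25.463285, D=e−e_prev≈29.207336; u=0·21.562737+0·25.463285+1·29.207336≈29.207336; next y=-3/10·(-17.562737)+3/4·29.207336≈27.174323
n=10: y≈27.174323, sp=4, e=sp−y≈-23.174323; I≈2.288962, D=e−e_prev≈-44.737060; u=0·(-23.174323)+0·2.288962+1·(-44.737060)≈-44.737060; next y=-3/10·27.174323+3/4·(-44.737060)≈-41.705092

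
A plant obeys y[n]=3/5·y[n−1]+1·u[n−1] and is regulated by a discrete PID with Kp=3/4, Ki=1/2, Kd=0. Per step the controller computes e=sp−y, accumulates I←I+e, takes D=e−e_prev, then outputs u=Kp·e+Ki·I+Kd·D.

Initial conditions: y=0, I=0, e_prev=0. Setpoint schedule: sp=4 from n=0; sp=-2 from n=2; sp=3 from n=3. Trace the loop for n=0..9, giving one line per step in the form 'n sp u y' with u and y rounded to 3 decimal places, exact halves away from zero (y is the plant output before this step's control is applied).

0 4 5.000 0.000
1 4 0.750 5.000
2 -2 -5.688 3.750
3 3 6.672 -3.438
4 3 -0.168 4.609
5 3 1.542 2.598
6 3 1.115 3.101
7 3 1.221 2.975
8 3 1.195 3.006
9 3 1.201 2.998

(exact arithmetic carried between steps; '≈' marks a value shown rounded to 6 d.p. or computed from one; I and e_prev carry over from the previous line; the table rounds u and y to 3 d.p., halves away from zero)
n=0: y=0, sp=4, e=sp−y=4; I=4, D=e−e_prev=4; u=3/4·4+1/2·4+0·4=5; next y=3/5·0+1·5=5
n=1: y=5, sp=4, e=sp−y=-1; I=3, D=e−e_prev=-5; u=3/4·(-1)+1/2·3+0·(-5)=0.75; next y=3/5·5+1·0.75=3.75
n=2: y=3.75, sp=-2, e=sp−y=-5.75; I=-2.75, D=e−e_prev=-4.75; u=3/4·(-5.75)+1/2·(-2.75)+0·(-4.75)=-5.6875; next y=3/5·3.75+1·(-5.6875)=-3.4375
n=3: y=-3.4375, sp=3, e=sp−y=6.4375; I=3.6875, D=e−e_prev=12.1875; u=3/4·6.4375+1/2·3.6875+0·12.1875=6.671875; next y=3/5·(-3.4375)+1·6.671875=4.609375
n=4: y=4.609375, sp=3, e=sp−y=-1.609375; I=2.078125, D=e−e_prev=-8.046875; u=3/4·(-1.609375)+1/2·2.078125+0·(-8.046875)≈-0.167969; next y=3/5·4.609375+1·(-0.167969)≈2.597656
n=5: y≈2.597656, sp=3, e=sp−y≈0.402344; I≈2.480469, D=e−e_prev≈2.011719; u=3/4·0.402344+1/2·2.480469+0·2.011719≈1.541992; next y=3/5·2.597656+1·1.541992≈3.100586
n=6: y≈3.100586, sp=3, e=sp−y≈-0.100586; I≈2.379883, D=e−e_prev≈-0.502930; u=3/4·(-0.100586)+1/2·2.379883+0·(-0.502930)≈1.114502; next y=3/5·3.100586+1·1.114502≈2.974854
n=7: y≈2.974854, sp=3, e=sp−y≈0.025146; I≈2.405029, D=e−e_prev≈0.125732; u=3/4·0.025146+1/2·2.405029+0·0.125732≈1.221375; next y=3/5·2.974854+1·1.221375≈3.006287
n=8: y≈3.006287, sp=3, e=sp−y≈-0.006287; I≈2.398743, D=e−e_prev≈-0.031433; u=3/4·(-0.006287)+1/2·2.398743+0·(-0.031433)≈1.194656; next y=3/5·3.006287+1·1.194656≈2.998428
n=9: y≈2.998428, sp=3, e=sp−y≈0.001572; I≈2.400314, D=e−e_prev≈0.007858; u=3/4·0.001572+1/2·2.400314+0·0.007858≈1.201336; next y=3/5·2.998428+1·1.201336≈3.000393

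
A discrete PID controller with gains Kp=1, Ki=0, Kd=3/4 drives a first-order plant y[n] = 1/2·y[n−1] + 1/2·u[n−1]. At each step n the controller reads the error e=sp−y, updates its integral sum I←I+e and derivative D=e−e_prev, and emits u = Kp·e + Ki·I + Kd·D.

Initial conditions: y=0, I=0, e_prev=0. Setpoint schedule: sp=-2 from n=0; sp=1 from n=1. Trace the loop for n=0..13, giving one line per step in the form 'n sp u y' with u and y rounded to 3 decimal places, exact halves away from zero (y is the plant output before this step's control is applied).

(exact arithmetic carried between steps; '≈' marks a value shown rounded to 6 d.p. or computed from one; I and e_prev carry over from the previous line; the table rounds u and y to 3 d.p., halves away from zero)
n=0: y=0, sp=-2, e=sp−y=-2; I=-2, D=e−e_prev=-2; u=1·(-2)+0·(-2)+3/4·(-2)=-3.5; next y=1/2·0+1/2·(-3.5)=-1.75
n=1: y=-1.75, sp=1, e=sp−y=2.75; I=0.75, D=e−e_prev=4.75; u=1·2.75+0·0.75+3/4·4.75=6.3125; next y=1/2·(-1.75)+1/2·6.3125=2.28125
n=2: y=2.28125, sp=1, e=sp−y=-1.28125; I=-0.53125, D=e−e_prev=-4.03125; u=1·(-1.28125)+0·(-0.53125)+3/4·(-4.03125)≈-4.304688; next y=1/2·2.28125+1/2·(-4.304688)≈-1.011719
n=3: y≈-1.011719, sp=1, e=sp−y≈2.011719; I≈1.480469, D=e−e_prev≈3.292969; u=1·2.011719+0·1.480469+3/4·3.292969≈4.481445; next y=1/2·(-1.011719)+1/2·4.481445≈1.734863
n=4: y≈1.734863, sp=1, e=sp−y≈-0.734863; I≈0.745605, D=e−e_prev≈-2.746582; u=1·(-0.734863)+0·0.745605+3/4·(-2.746582)≈-2.794800; next y=1/2·1.734863+1/2·(-2.794800)≈-0.529968
n=5: y≈-0.529968, sp=1, e=sp−y≈1.529968; I≈2.275574, D=e−e_prev≈2.264832; u=1·1.529968+0·2.275574+3/4·2.264832≈3.228592; next y=1/2·(-0.529968)+1/2·3.228592≈1.349312
n=6: y≈1.349312, sp=1, e=sp−y≈-0.349312; I≈1.926262, D=e−e_prev≈-1.879280; u=1·(-0.349312)+0·1.926262+3/4·(-1.879280)≈-1.758772; next y=1/2·1.349312+1/2·(-1.758772)≈-0.204730
n=7: y≈-0.204730, sp=1, e=sp−y≈1.204730; I≈3.130992, D=e−e_prev≈1.554042; u=1·1.204730+0·3.130992+3/4·1.554042≈2.370261; next y=1/2·(-0.204730)+1/2·2.370261≈1.082766
n=8: y≈1.082766, sp=1, e=sp−y≈-0.082766; I≈3.048226, D=e−e_prev≈-1.287496; u=1·(-0.082766)+0·3.048226+3/4·(-1.287496)≈-1.048387; next y=1/2·1.082766+1/2·(-1.048387)≈0.017189
n=9: y≈0.017189, sp=1, e=sp−y≈0.982811; I≈4.031037, D=e−e_prev≈1.065577; u=1·0.982811+0·4.031037+3/4·1.065577≈1.781993; next y=1/2·0.017189+1/2·1.781993≈0.899591
n=10: y≈0.899591, sp=1, e=sp−y≈0.100409; I≈4.131446, D=e−e_prev≈-0.882402; u=1·0.100409+0·4.131446+3/4·(-0.882402)≈-0.561393; next y=1/2·0.899591+1/2·(-0.561393)≈0.169099
n=11: y≈0.169099, sp=1, e=sp−y≈0.830901; I≈4.962347, D=e−e_prev≈0.730492; u=1·0.830901+0·4.962347+3/4·0.730492≈1.378770; next y=1/2·0.169099+1/2·1.378770≈0.773935
n=12: y≈0.773935, sp=1, e=sp−y≈0.226065; I≈5.188412, D=e−e_prev≈-0.604835; u=1·0.226065+0·5.188412+3/4·(-0.604835)≈-0.227561; next y=1/2·0.773935+1/2·(-0.227561)≈0.273187
n=13: y≈0.273187, sp=1, e=sp−y≈0.726813; I≈5.915225, D=e−e_prev≈0.500748; u=1·0.726813+0·5.915225+3/4·0.500748≈1.102374; next y=1/2·0.273187+1/2·1.102374≈0.687780

0 -2 -3.500 0.000
1 1 6.313 -1.750
2 1 -4.305 2.281
3 1 4.481 -1.012
4 1 -2.795 1.735
5 1 3.229 -0.530
6 1 -1.759 1.349
7 1 2.370 -0.205
8 1 -1.048 1.083
9 1 1.782 0.017
10 1 -0.561 0.900
11 1 1.379 0.169
12 1 -0.228 0.774
13 1 1.102 0.273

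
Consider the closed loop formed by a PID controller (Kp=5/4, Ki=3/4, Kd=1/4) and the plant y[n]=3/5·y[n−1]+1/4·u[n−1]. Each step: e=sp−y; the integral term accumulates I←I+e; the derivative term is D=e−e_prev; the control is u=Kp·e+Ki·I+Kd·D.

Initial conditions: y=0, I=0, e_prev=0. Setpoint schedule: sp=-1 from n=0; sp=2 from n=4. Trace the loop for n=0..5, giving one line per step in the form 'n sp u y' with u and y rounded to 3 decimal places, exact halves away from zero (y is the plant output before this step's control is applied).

0 -1 -2.250 0.000
1 -1 -1.484 -0.563
2 -1 -1.624 -0.709
3 -1 -1.603 -0.831
4 2 5.143 -0.900
5 2 2.848 0.746

(exact arithmetic carried between steps; '≈' marks a value shown rounded to 6 d.p. or computed from one; I and e_prev carry over from the previous line; the table rounds u and y to 3 d.p., halves away from zero)
n=0: y=0, sp=-1, e=sp−y=-1; I=-1, D=e−e_prev=-1; u=5/4·(-1)+3/4·(-1)+1/4·(-1)=-2.25; next y=3/5·0+1/4·(-2.25)=-0.5625
n=1: y=-0.5625, sp=-1, e=sp−y=-0.4375; I=-1.4375, D=e−e_prev=0.5625; u=5/4·(-0.4375)+3/4·(-1.4375)+1/4·0.5625=-1.484375; next y=3/5·(-0.5625)+1/4·(-1.484375)≈-0.708594
n=2: y≈-0.708594, sp=-1, e=sp−y≈-0.291406; I≈-1.728906, D=e−e_prev≈0.146094; u=5/4·(-0.291406)+3/4·(-1.728906)+1/4·0.146094≈-1.624414; next y=3/5·(-0.708594)+1/4·(-1.624414)≈-0.831260
n=3: y≈-0.831260, sp=-1, e=sp−y≈-0.168740; I≈-1.897646, D=e−e_prev≈0.122666; u=5/4·(-0.168740)+3/4·(-1.897646)+1/4·0.122666≈-1.603494; next y=3/5·(-0.831260)+1/4·(-1.603494)≈-0.899629
n=4: y≈-0.899629, sp=2, e=sp−y≈2.899629; I≈1.001983, D=e−e_prev≈3.068370; u=5/4·2.899629+3/4·1.001983+1/4·3.068370≈5.143116; next y=3/5·(-0.899629)+1/4·5.143116≈0.746001
n=5: y≈0.746001, sp=2, e=sp−y≈1.253999; I≈2.255981, D=e−e_prev≈-1.645631; u=5/4·1.253999+3/4·2.255981+1/4·(-1.645631)≈2.848077; next y=3/5·0.746001+1/4·2.848077≈1.159620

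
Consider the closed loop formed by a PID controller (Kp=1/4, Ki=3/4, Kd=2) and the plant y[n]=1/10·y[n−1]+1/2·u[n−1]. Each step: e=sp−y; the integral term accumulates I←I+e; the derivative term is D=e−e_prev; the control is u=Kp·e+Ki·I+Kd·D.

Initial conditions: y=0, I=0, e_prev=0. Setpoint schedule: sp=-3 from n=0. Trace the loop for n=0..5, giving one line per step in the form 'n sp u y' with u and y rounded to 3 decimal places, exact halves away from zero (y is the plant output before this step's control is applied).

(exact arithmetic carried between steps; '≈' marks a value shown rounded to 6 d.p. or computed from one; I and e_prev carry over from the previous line; the table rounds u and y to 3 d.p., halves away from zero)
n=0: y=0, sp=-3, e=sp−y=-3; I=-3, D=e−e_prev=-3; u=1/4·(-3)+3/4·(-3)+2·(-3)=-9; next y=1/10·0+1/2·(-9)=-4.5
n=1: y=-4.5, sp=-3, e=sp−y=1.5; I=-1.5, D=e−e_prev=4.5; u=1/4·1.5+3/4·(-1.5)+2·4.5=8.25; next y=1/10·(-4.5)+1/2·8.25=3.675
n=2: y=3.675, sp=-3, e=sp−y=-6.675; I=-8.175, D=e−e_prev=-8.175; u=1/4·(-6.675)+3/4·(-8.175)+2·(-8.175)=-24.15; next y=1/10·3.675+1/2·(-24.15)=-11.7075
n=3: y=-11.7075, sp=-3, e=sp−y=8.7075; I=0.5325, D=e−e_prev=15.3825; u=1/4·8.7075+3/4·0.5325+2·15.3825=33.34125; next y=1/10·(-11.7075)+1/2·33.34125=15.499875
n=4: y=15.499875, sp=-3, e=sp−y=-18.499875; I=-17.967375, D=e−e_prev=-27.207375; u=1/4·(-18.499875)+3/4·(-17.967375)+2·(-27.207375)=-72.51525; next y=1/10·15.499875+1/2·(-72.51525)≈-34.707638
n=5: y≈-34.707638, sp=-3, e=sp−y≈31.707638; I≈13.740263, D=e−e_prev≈50.207513; u=1/4·31.707638+3/4·13.740263+2·50.207513≈118.647131; next y=1/10·(-34.707638)+1/2·118.647131≈55.852802

0 -3 -9.000 0.000
1 -3 8.250 -4.500
2 -3 -24.150 3.675
3 -3 33.341 -11.708
4 -3 -72.515 15.500
5 -3 118.647 -34.708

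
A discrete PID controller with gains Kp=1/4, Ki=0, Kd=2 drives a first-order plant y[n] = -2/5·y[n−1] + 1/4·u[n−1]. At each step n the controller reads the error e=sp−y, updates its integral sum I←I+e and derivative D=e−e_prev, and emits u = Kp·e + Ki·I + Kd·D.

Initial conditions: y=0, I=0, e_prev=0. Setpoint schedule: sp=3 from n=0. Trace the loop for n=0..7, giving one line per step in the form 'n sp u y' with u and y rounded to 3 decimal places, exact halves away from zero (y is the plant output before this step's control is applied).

0 3 6.750 0.000
1 3 -3.047 1.688
2 3 7.358 -1.437
3 3 -7.555 2.414
4 3 12.001 -2.854
5 3 -14.278 4.142
6 3 20.793 -5.226
7 3 -26.102 7.289

(exact arithmetic carried between steps; '≈' marks a value shown rounded to 6 d.p. or computed from one; I and e_prev carry over from the previous line; the table rounds u and y to 3 d.p., halves away from zero)
n=0: y=0, sp=3, e=sp−y=3; I=3, D=e−e_prev=3; u=1/4·3+0·3+2·3=6.75; next y=-2/5·0+1/4·6.75=1.6875
n=1: y=1.6875, sp=3, e=sp−y=1.3125; I=4.3125, D=e−e_prev=-1.6875; u=1/4·1.3125+0·4.3125+2·(-1.6875)=-3.046875; next y=-2/5·1.6875+1/4·(-3.046875)≈-1.436719
n=2: y≈-1.436719, sp=3, e=sp−y≈4.436719; I≈8.749219, D=e−e_prev≈3.124219; u=1/4·4.436719+0·8.749219+2·3.124219≈7.357617; next y=-2/5·(-1.436719)+1/4·7.357617≈2.414092
n=3: y≈2.414092, sp=3, e=sp−y≈0.585908; I≈9.335127, D=e−e_prev≈-3.850811; u=1/4·0.585908+0·9.335127+2·(-3.850811)≈-7.555144; next y=-2/5·2.414092+1/4·(-7.555144)≈-2.854423
n=4: y≈-2.854423, sp=3, e=sp−y≈5.854423; I≈15.189550, D=e−e_prev≈5.268515; u=1/4·5.854423+0·15.189550+2·5.268515≈12.000635; next y=-2/5·(-2.854423)+1/4·12.000635≈4.141928
n=5: y≈4.141928, sp=3, e=sp−y≈-1.141928; I≈14.047622, D=e−e_prev≈-6.996351; u=1/4·(-1.141928)+0·14.047622+2·(-6.996351)≈-14.278183; next y=-2/5·4.141928+1/4·(-14.278183)≈-5.226317
n=6: y≈-5.226317, sp=3, e=sp−y≈8.226317; I≈22.273939, D=e−e_prev≈9.368245; u=1/4·8.226317+0·22.273939+2·9.368245≈20.793068; next y=-2/5·(-5.226317)+1/4·20.793068≈7.288794
n=7: y≈7.288794, sp=3, e=sp−y≈-4.288794; I≈17.985145, D=e−e_prev≈-12.515111; u=1/4·(-4.288794)+0·17.985145+2·(-12.515111)≈-26.102420; next y=-2/5·7.288794+1/4·(-26.102420)≈-9.441123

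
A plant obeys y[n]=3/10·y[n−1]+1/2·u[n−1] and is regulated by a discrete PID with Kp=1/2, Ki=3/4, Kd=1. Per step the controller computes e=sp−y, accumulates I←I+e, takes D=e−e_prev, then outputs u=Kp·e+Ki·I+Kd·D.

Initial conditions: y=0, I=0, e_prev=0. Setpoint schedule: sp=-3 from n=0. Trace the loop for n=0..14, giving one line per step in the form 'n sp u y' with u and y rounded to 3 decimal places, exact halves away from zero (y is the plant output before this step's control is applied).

(exact arithmetic carried between steps; '≈' marks a value shown rounded to 6 d.p. or computed from one; I and e_prev carry over from the previous line; the table rounds u and y to 3 d.p., halves away from zero)
n=0: y=0, sp=-3, e=sp−y=-3; I=-3, D=e−e_prev=-3; u=1/2·(-3)+3/4·(-3)+1·(-3)=-6.75; next y=3/10·0+1/2·(-6.75)=-3.375
n=1: y=-3.375, sp=-3, e=sp−y=0.375; I=-2.625, D=e−e_prev=3.375; u=1/2·0.375+3/4·(-2.625)+1·3.375=1.59375; next y=3/10·(-3.375)+1/2·1.59375=-0.215625
n=2: y=-0.215625, sp=-3, e=sp−y=-2.784375; I=-5.409375, D=e−e_prev=-3.159375; u=1/2·(-2.784375)+3/4·(-5.409375)+1·(-3.159375)≈-8.608594; next y=3/10·(-0.215625)+1/2·(-8.608594)≈-4.368984
n=3: y≈-4.368984, sp=-3, e=sp−y≈1.368984; I≈-4.040391, D=e−e_prev≈4.153359; u=1/2·1.368984+3/4·(-4.040391)+1·4.153359≈1.807559; next y=3/10·(-4.368984)+1/2·1.807559≈-0.406916
n=4: y≈-0.406916, sp=-3, e=sp−y≈-2.593084; I≈-6.633475, D=e−e_prev≈-3.962068; u=1/2·(-2.593084)+3/4·(-6.633475)+1·(-3.962068)≈-10.233716; next y=3/10·(-0.406916)+1/2·(-10.233716)≈-5.238933
n=5: y≈-5.238933, sp=-3, e=sp−y≈2.238933; I≈-4.394542, D=e−e_prev≈4.832017; u=1/2·2.238933+3/4·(-4.394542)+1·4.832017≈2.655577; next y=3/10·(-5.238933)+1/2·2.655577≈-0.243891
n=6: y≈-0.243891, sp=-3, e=sp−y≈-2.756109; I≈-7.150650, D=e−e_prev≈-4.995042; u=1/2·(-2.756109)+3/4·(-7.150650)+1·(-4.995042)≈-11.736084; next y=3/10·(-0.243891)+1/2·(-11.736084)≈-5.941209
n=7: y≈-5.941209, sp=-3, e=sp−y≈2.941209; I≈-4.209441, D=e−e_prev≈5.697318; u=1/2·2.941209+3/4·(-4.209441)+1·5.697318≈4.010842; next y=3/10·(-5.941209)+1/2·4.010842≈0.223058
n=8: y≈0.223058, sp=-3, e=sp−y≈-3.223058; I≈-7.432499, D=e−e_prev≈-6.164267; u=1/2·(-3.223058)+3/4·(-7.432499)+1·(-6.164267)≈-13.350171; next y=3/10·0.223058+1/2·(-13.350171)≈-6.608168
n=9: y≈-6.608168, sp=-3, e=sp−y≈3.608168; I≈-3.824331, D=e−e_prev≈6.831226; u=1/2·3.608168+3/4·(-3.824331)+1·6.831226≈5.767062; next y=3/10·(-6.608168)+1/2·5.767062≈0.901080
n=10: y≈0.901080, sp=-3, e=sp−y≈-3.901080; I≈-7.725412, D=e−e_prev≈-7.509248; u=1/2·(-3.901080)+3/4·(-7.725412)+1·(-7.509248)≈-15.253847; next y=3/10·0.901080+1/2·(-15.253847)≈-7.356600
n=11: y≈-7.356600, sp=-3, e=sp−y≈4.356600; I≈-3.368812, D=e−e_prev≈8.257680; u=1/2·4.356600+3/4·(-3.368812)+1·8.257680≈7.909371; next y=3/10·(-7.356600)+1/2·7.909371≈1.747706
n=12: y≈1.747706, sp=-3, e=sp−y≈-4.747706; I≈-8.116518, D=e−e_prev≈-9.104305; u=1/2·(-4.747706)+3/4·(-8.116518)+1·(-9.104305)≈-17.565546; next y=3/10·1.747706+1/2·(-17.565546)≈-8.258461
n=13: y≈-8.258461, sp=-3, e=sp−y≈5.258461; I≈-2.858056, D=e−e_prev≈10.006167; u=1/2·5.258461+3/4·(-2.858056)+1·10.006167≈10.491855; next y=3/10·(-8.258461)+1/2·10.491855≈2.768389
n=14: y≈2.768389, sp=-3, e=sp−y≈-5.768389; I≈-8.626446, D=e−e_prev≈-11.026851; u=1/2·(-5.768389)+3/4·(-8.626446)+1·(-11.026851)≈-20.380879; next y=3/10·2.768389+1/2·(-20.380879)≈-9.359923

0 -3 -6.750 0.000
1 -3 1.594 -3.375
2 -3 -8.609 -0.216
3 -3 1.808 -4.369
4 -3 -10.234 -0.407
5 -3 2.656 -5.239
6 -3 -11.736 -0.244
7 -3 4.011 -5.941
8 -3 -13.350 0.223
9 -3 5.767 -6.608
10 -3 -15.254 0.901
11 -3 7.909 -7.357
12 -3 -17.566 1.748
13 -3 10.492 -8.258
14 -3 -20.381 2.768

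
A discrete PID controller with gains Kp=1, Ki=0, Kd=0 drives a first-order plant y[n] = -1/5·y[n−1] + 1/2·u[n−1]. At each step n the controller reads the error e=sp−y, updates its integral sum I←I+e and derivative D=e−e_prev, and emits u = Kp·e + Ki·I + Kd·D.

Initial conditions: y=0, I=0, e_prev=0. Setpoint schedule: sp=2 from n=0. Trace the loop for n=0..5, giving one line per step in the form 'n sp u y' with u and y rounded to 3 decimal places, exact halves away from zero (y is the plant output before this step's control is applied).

0 2 2.000 0.000
1 2 1.000 1.000
2 2 1.700 0.300
3 2 1.210 0.790
4 2 1.553 0.447
5 2 1.313 0.687

(exact arithmetic carried between steps; '≈' marks a value shown rounded to 6 d.p. or computed from one; I and e_prev carry over from the previous line; the table rounds u and y to 3 d.p., halves away from zero)
n=0: y=0, sp=2, e=sp−y=2; I=2, D=e−e_prev=2; u=1·2+0·2+0·2=2; next y=-1/5·0+1/2·2=1
n=1: y=1, sp=2, e=sp−y=1; I=3, D=e−e_prev=-1; u=1·1+0·3+0·(-1)=1; next y=-1/5·1+1/2·1=0.3
n=2: y=0.3, sp=2, e=sp−y=1.7; I=4.7, D=e−e_prev=0.7; u=1·1.7+0·4.7+0·0.7=1.7; next y=-1/5·0.3+1/2·1.7=0.79
n=3: y=0.79, sp=2, e=sp−y=1.21; I=5.91, D=e−e_prev=-0.49; u=1·1.21+0·5.91+0·(-0.49)=1.21; next y=-1/5·0.79+1/2·1.21=0.447
n=4: y=0.447, sp=2, e=sp−y=1.553; I=7.463, D=e−e_prev=0.343; u=1·1.553+0·7.463+0·0.343=1.553; next y=-1/5·0.447+1/2·1.553=0.6871
n=5: y=0.6871, sp=2, e=sp−y=1.3129; I=8.7759, D=e−e_prev=-0.2401; u=1·1.3129+0·8.7759+0·(-0.2401)=1.3129; next y=-1/5·0.6871+1/2·1.3129=0.51903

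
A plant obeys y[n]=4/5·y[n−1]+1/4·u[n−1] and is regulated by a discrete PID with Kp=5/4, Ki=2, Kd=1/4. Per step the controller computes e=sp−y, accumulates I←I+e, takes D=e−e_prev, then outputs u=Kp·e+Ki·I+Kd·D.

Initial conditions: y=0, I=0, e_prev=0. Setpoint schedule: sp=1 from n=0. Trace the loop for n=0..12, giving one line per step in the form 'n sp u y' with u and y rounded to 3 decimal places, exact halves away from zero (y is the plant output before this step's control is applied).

0 1 3.500 0.000
1 1 2.188 0.875
2 1 1.355 1.247
3 1 0.641 1.336
4 1 0.365 1.229
5 1 0.421 1.075
6 1 0.617 0.965
7 1 0.795 0.926
8 1 0.886 0.940
9 1 0.892 0.973
10 1 0.855 1.002
11 1 0.812 1.015
12 1 0.785 1.015

(exact arithmetic carried between steps; '≈' marks a value shown rounded to 6 d.p. or computed from one; I and e_prev carry over from the previous line; the table rounds u and y to 3 d.p., halves away from zero)
n=0: y=0, sp=1, e=sp−y=1; I=1, D=e−e_prev=1; u=5/4·1+2·1+1/4·1=3.5; next y=4/5·0+1/4·3.5=0.875
n=1: y=0.875, sp=1, e=sp−y=0.125; I=1.125, D=e−e_prev=-0.875; u=5/4·0.125+2·1.125+1/4·(-0.875)=2.1875; next y=4/5·0.875+1/4·2.1875=1.246875
n=2: y=1.246875, sp=1, e=sp−y=-0.246875; I=0.878125, D=e−e_prev=-0.371875; u=5/4·(-0.246875)+2·0.878125+1/4·(-0.371875)≈1.354688; next y=4/5·1.246875+1/4·1.354688≈1.336172
n=3: y≈1.336172, sp=1, e=sp−y≈-0.336172; I≈0.541953, D=e−e_prev≈-0.089297; u=5/4·(-0.336172)+2·0.541953+1/4·(-0.089297)≈0.641367; next y=4/5·1.336172+1/4·0.641367≈1.229279
n=4: y≈1.229279, sp=1, e=sp−y≈-0.229279; I≈0.312674, D=e−e_prev≈0.106893; u=5/4·(-0.229279)+2·0.312674+1/4·0.106893≈0.365472; next y=4/5·1.229279+1/4·0.365472≈1.074791
n=5: y≈1.074791, sp=1, e=sp−y≈-0.074791; I≈0.237882, D=e−e_prev≈0.154488; u=5/4·(-0.074791)+2·0.237882+1/4·0.154488≈0.420898; next y=4/5·1.074791+1/4·0.420898≈0.965058
n=6: y≈0.965058, sp=1, e=sp−y≈0.034942; I≈0.272825, D=e−e_prev≈0.109734; u=5/4·0.034942+2·0.272825+1/4·0.109734≈0.616761; next y=4/5·0.965058+1/4·0.616761≈0.926236
n=7: y≈0.926236, sp=1, e=sp−y≈0.073764; I≈0.346589, D=e−e_prev≈0.038821; u=5/4·0.073764+2·0.346589+1/4·0.038821≈0.795087; next y=4/5·0.926236+1/4·0.795087≈0.939761
n=8: y≈0.939761, sp=1, e=sp−y≈0.060239; I≈0.406828, D=e−e_prev≈-0.013524; u=5/4·0.060239+2·0.406828+1/4·(-0.013524)≈0.885573; next y=4/5·0.939761+1/4·0.885573≈0.973202
n=9: y≈0.973202, sp=1, e=sp−y≈0.026798; I≈0.433626, D=e−e_prev≈-0.033441; u=5/4·0.026798+2·0.433626+1/4·(-0.033441)≈0.892389; next y=4/5·0.973202+1/4·0.892389≈1.001659
n=10: y≈1.001659, sp=1, e=sp−y≈-0.001659; I≈0.431967, D=e−e_prev≈-0.028457; u=5/4·(-0.001659)+2·0.431967+1/4·(-0.028457)≈0.854746; next y=4/5·1.001659+1/4·0.854746≈1.015014
n=11: y≈1.015014, sp=1, e=sp−y≈-0.015014; I≈0.416953, D=e−e_prev≈-0.013355; u=5/4·(-0.015014)+2·0.416953+1/4·(-0.013355)≈0.811801; next y=4/5·1.015014+1/4·0.811801≈1.014961
n=12: y≈1.014961, sp=1, e=sp−y≈-0.014961; I≈0.401992, D=e−e_prev≈0.000052; u=5/4·(-0.014961)+2·0.401992+1/4·0.000052≈0.785296; next y=4/5·1.014961+1/4·0.785296≈1.008293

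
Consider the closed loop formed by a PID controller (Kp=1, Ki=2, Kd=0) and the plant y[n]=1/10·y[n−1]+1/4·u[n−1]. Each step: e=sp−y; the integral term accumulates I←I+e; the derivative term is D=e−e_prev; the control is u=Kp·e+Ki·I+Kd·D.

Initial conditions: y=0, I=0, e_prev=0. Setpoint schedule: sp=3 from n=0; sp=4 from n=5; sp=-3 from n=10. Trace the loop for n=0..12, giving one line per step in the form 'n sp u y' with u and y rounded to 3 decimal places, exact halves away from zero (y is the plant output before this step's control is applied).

0 3 9.000 0.000
1 3 8.250 2.250
2 3 9.638 2.288
3 3 10.011 2.638
4 3 10.349 2.766
5 4 13.524 2.864
6 4 13.386 3.667
7 4 13.914 3.713
8 4 14.078 3.850
9 4 14.214 3.904
10 -3 -6.713 3.944
11 -3 -4.918 -1.284
12 -3 -8.128 -1.358

(exact arithmetic carried between steps; '≈' marks a value shown rounded to 6 d.p. or computed from one; I and e_prev carry over from the previous line; the table rounds u and y to 3 d.p., halves away from zero)
n=0: y=0, sp=3, e=sp−y=3; I=3, D=e−e_prev=3; u=1·3+2·3+0·3=9; next y=1/10·0+1/4·9=2.25
n=1: y=2.25, sp=3, e=sp−y=0.75; I=3.75, D=e−e_prev=-2.25; u=1·0.75+2·3.75+0·(-2.25)=8.25; next y=1/10·2.25+1/4·8.25=2.2875
n=2: y=2.2875, sp=3, e=sp−y=0.7125; I=4.4625, D=e−e_prev=-0.0375; u=1·0.7125+2·4.4625+0·(-0.0375)=9.6375; next y=1/10·2.2875+1/4·9.6375=2.638125
n=3: y=2.638125, sp=3, e=sp−y=0.361875; I=4.824375, D=e−e_prev=-0.350625; u=1·0.361875+2·4.824375+0·(-0.350625)=10.010625; next y=1/10·2.638125+1/4·10.010625≈2.766469
n=4: y≈2.766469, sp=3, e=sp−y≈0.233531; I≈5.057906, D=e−e_prev≈-0.128344; u=1·0.233531+2·5.057906+0·(-0.128344)≈10.349344; next y=1/10·2.766469+1/4·10.349344≈2.863983
n=5: y≈2.863983, sp=4, e=sp−y≈1.136017; I≈6.193923, D=e−e_prev≈0.902486; u=1·1.136017+2·6.193923+0·0.902486≈13.523864; next y=1/10·2.863983+1/4·13.523864≈3.667364
n=6: y≈3.667364, sp=4, e=sp−y≈0.332636; I≈6.526559, D=e−e_prev≈-0.803381; u=1·0.332636+2·6.526559+0·(-0.803381)≈13.385754; next y=1/10·3.667364+1/4·13.385754≈3.713175
n=7: y≈3.713175, sp=4, e=sp−y≈0.286825; I≈6.813384, D=e−e_prev≈-0.045811; u=1·0.286825+2·6.813384+0·(-0.045811)≈13.913594; next y=1/10·3.713175+1/4·13.913594≈3.849716
n=8: y≈3.849716, sp=4, e=sp−y≈0.150284; I≈6.963668, D=e−e_prev≈-0.136541; u=1·0.150284+2·6.963668+0·(-0.136541)≈14.077621; next y=1/10·3.849716+1/4·14.077621≈3.904377
n=9: y≈3.904377, sp=4, e=sp−y≈0.095623; I≈7.059292, D=e−e_prev≈-0.054661; u=1·0.095623+2·7.059292+0·(-0.054661)≈14.214206; next y=1/10·3.904377+1/4·14.214206≈3.943989
n=10: y≈3.943989, sp=-3, e=sp−y≈-6.943989; I≈0.115302, D=e−e_prev≈-7.039612; u=1·(-6.943989)+2·0.115302+0·(-7.039612)≈-6.713385; next y=1/10·3.943989+1/4·(-6.713385)≈-1.283947
n=11: y≈-1.283947, sp=-3, e=sp−y≈-1.716053; I≈-1.600750, D=e−e_prev≈5.227936; u=1·(-1.716053)+2·(-1.600750)+0·5.227936≈-4.917554; next y=1/10·(-1.283947)+1/4·(-4.917554)≈-1.357783
n=12: y≈-1.357783, sp=-3, e=sp−y≈-1.642217; I≈-3.242967, D=e−e_prev≈0.073836; u=1·(-1.642217)+2·(-3.242967)+0·0.073836≈-8.128151; next y=1/10·(-1.357783)+1/4·(-8.128151)≈-2.167816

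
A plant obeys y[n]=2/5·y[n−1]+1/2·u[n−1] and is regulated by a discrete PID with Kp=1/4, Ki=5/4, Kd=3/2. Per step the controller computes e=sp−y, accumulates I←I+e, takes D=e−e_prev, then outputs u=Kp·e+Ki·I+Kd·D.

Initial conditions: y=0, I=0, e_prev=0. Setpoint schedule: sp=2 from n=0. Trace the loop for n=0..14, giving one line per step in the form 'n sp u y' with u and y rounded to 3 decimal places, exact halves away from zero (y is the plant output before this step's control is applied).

0 2 6.000 0.000
1 2 -3.500 3.000
2 2 10.400 -0.550
3 2 -8.328 4.980
4 2 17.698 -2.172
5 2 -18.271 7.980
6 2 31.252 -5.943
7 2 -37.280 13.249
8 2 57.216 -13.341
9 2 -73.330 23.271
10 2 106.882 -27.356
11 2 -141.929 42.499
12 2 201.621 -53.965
13 2 -272.686 79.225
14 2 382.201 -104.653

(exact arithmetic carried between steps; '≈' marks a value shown rounded to 6 d.p. or computed from one; I and e_prev carry over from the previous line; the table rounds u and y to 3 d.p., halves away from zero)
n=0: y=0, sp=2, e=sp−y=2; I=2, D=e−e_prev=2; u=1/4·2+5/4·2+3/2·2=6; next y=2/5·0+1/2·6=3
n=1: y=3, sp=2, e=sp−y=-1; I=1, D=e−e_prev=-3; u=1/4·(-1)+5/4·1+3/2·(-3)=-3.5; next y=2/5·3+1/2·(-3.5)=-0.55
n=2: y=-0.55, sp=2, e=sp−y=2.55; I=3.55, D=e−e_prev=3.55; u=1/4·2.55+5/4·3.55+3/2·3.55=10.4; next y=2/5·(-0.55)+1/2·10.4=4.98
n=3: y=4.98, sp=2, e=sp−y=-2.98; I=0.57, D=e−e_prev=-5.53; u=1/4·(-2.98)+5/4·0.57+3/2·(-5.53)=-8.3275; next y=2/5·4.98+1/2·(-8.3275)=-2.17175
n=4: y=-2.17175, sp=2, e=sp−y=4.17175; I=4.74175, D=e−e_prev=7.15175; u=1/4·4.17175+5/4·4.74175+3/2·7.15175=17.69775; next y=2/5·(-2.17175)+1/2·17.69775=7.980175
n=5: y=7.980175, sp=2, e=sp−y=-5.980175; I=-1.238425, D=e−e_prev=-10.151925; u=1/4·(-5.980175)+5/4·(-1.238425)+3/2·(-10.151925)≈-18.270963; next y=2/5·7.980175+1/2·(-18.270963)≈-5.943411
n=6: y≈-5.943411, sp=2, e=sp−y≈7.943411; I≈6.704986, D=e−e_prev≈13.923586; u=1/4·7.943411+5/4·6.704986+3/2·13.923586≈31.252465; next y=2/5·(-5.943411)+1/2·31.252465≈13.248868
n=7: y=13.248868, sp=2, e=sp−y=-11.248868; I≈-4.543882, D=e−e_prev≈-19.192279; u=1/4·(-11.248868)+5/4·(-4.543882)+3/2·(-19.192279)≈-37.280488; next y=2/5·13.248868+1/2·(-37.280488)≈-13.340697
n=8: y≈-13.340697, sp=2, e=sp−y≈15.340697; I≈10.796815, D=e−e_prev≈26.589565; u=1/4·15.340697+5/4·10.796815+3/2·26.589565≈57.215540; next y=2/5·(-13.340697)+1/2·57.215540≈23.271491
n=9: y≈23.271491, sp=2, e=sp−y≈-21.271491; I≈-10.474676, D=e−e_prev≈-36.612188; u=1/4·(-21.271491)+5/4·(-10.474676)+3/2·(-36.612188)≈-73.329501; next y=2/5·23.271491+1/2·(-73.329501)≈-27.356154
n=10: y≈-27.356154, sp=2, e=sp−y≈29.356154; I≈18.881477, D=e−e_prev≈50.627645; u=1/4·29.356154+5/4·18.881477+3/2·50.627645≈106.882353; next y=2/5·(-27.356154)+1/2·106.882353≈42.498715
n=11: y≈42.498715, sp=2, e=sp−y≈-40.498715; I≈-21.617238, D=e−e_prev≈-69.854869; u=1/4·(-40.498715)+5/4·(-21.617238)+3/2·(-69.854869)≈-141.928529; next y=2/5·42.498715+1/2·(-141.928529)≈-53.964778
n=12: y≈-53.964778, sp=2, e=sp−y≈55.964778; I≈34.347541, D=e−e_prev≈96.463493; u=1/4·55.964778+5/4·34.347541+3/2·96.463493≈201.620861; next y=2/5·(-53.964778)+1/2·201.620861≈79.224519
n=13: y≈79.224519, sp=2, e=sp−y≈-77.224519; I≈-42.876978, D=e−e_prev≈-133.189297; u=1/4·(-77.224519)+5/4·(-42.876978)+3/2·(-133.189297)≈-272.686299; next y=2/5·79.224519+1/2·(-272.686299)≈-104.653342
n=14: y≈-104.653342, sp=2, e=sp−y≈106.653342; I≈63.776364, D=e−e_prev≈183.877861; u=1/4·106.653342+5/4·63.776364+3/2·183.877861≈382.200581; next y=2/5·(-104.653342)+1/2·382.200581≈149.238954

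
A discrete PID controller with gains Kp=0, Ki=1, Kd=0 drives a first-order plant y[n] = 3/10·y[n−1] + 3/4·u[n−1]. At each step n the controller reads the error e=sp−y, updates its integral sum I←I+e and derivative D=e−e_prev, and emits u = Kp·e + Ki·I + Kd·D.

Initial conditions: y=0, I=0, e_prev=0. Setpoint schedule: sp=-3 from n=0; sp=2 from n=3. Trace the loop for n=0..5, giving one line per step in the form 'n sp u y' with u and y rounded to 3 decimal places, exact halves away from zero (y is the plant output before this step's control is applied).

0 -3 -3.000 0.000
1 -3 -3.750 -2.250
2 -3 -3.263 -3.488
3 2 2.231 -3.493
4 2 3.606 0.625
5 2 2.714 2.892

(exact arithmetic carried between steps; '≈' marks a value shown rounded to 6 d.p. or computed from one; I and e_prev carry over from the previous line; the table rounds u and y to 3 d.p., halves away from zero)
n=0: y=0, sp=-3, e=sp−y=-3; I=-3, D=e−e_prev=-3; u=0·(-3)+1·(-3)+0·(-3)=-3; next y=3/10·0+3/4·(-3)=-2.25
n=1: y=-2.25, sp=-3, e=sp−y=-0.75; I=-3.75, D=e−e_prev=2.25; u=0·(-0.75)+1·(-3.75)+0·2.25=-3.75; next y=3/10·(-2.25)+3/4·(-3.75)=-3.4875
n=2: y=-3.4875, sp=-3, e=sp−y=0.4875; I=-3.2625, D=e−e_prev=1.2375; u=0·0.4875+1·(-3.2625)+0·1.2375=-3.2625; next y=3/10·(-3.4875)+3/4·(-3.2625)=-3.493125
n=3: y=-3.493125, sp=2, e=sp−y=5.493125; I=2.230625, D=e−e_prev=5.005625; u=0·5.493125+1·2.230625+0·5.005625=2.230625; next y=3/10·(-3.493125)+3/4·2.230625≈0.625031
n=4: y≈0.625031, sp=2, e=sp−y≈1.374969; I≈3.605594, D=e−e_prev≈-4.118156; u=0·1.374969+1·3.605594+0·(-4.118156)≈3.605594; next y=3/10·0.625031+3/4·3.605594≈2.891705
n=5: y≈2.891705, sp=2, e=sp−y≈-0.891705; I≈2.713889, D=e−e_prev≈-2.266673; u=0·(-0.891705)+1·2.713889+0·(-2.266673)≈2.713889; next y=3/10·2.891705+3/4·2.713889≈2.902928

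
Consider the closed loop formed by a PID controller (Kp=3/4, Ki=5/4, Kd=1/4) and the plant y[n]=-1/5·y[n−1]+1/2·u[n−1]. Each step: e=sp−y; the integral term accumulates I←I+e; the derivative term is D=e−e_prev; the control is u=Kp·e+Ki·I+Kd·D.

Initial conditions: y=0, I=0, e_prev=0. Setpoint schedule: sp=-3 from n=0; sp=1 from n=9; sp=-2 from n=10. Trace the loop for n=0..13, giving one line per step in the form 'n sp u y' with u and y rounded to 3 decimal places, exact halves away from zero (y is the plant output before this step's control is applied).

0 -3 -6.750 0.000
1 -3 -2.156 -3.375
2 -3 -9.218 -0.403
3 -3 -2.439 -4.528
4 -3 -11.043 -0.314
5 -3 -1.771 -5.458
6 -3 -12.729 0.206
7 -3 -0.444 -6.406
8 -3 -14.636 1.059
9 1 10.482 -7.530
10 -2 -20.876 6.747
11 -2 14.211 -11.787
12 -2 -26.001 9.463
13 -2 19.784 -14.893

(exact arithmetic carried between steps; '≈' marks a value shown rounded to 6 d.p. or computed from one; I and e_prev carry over from the previous line; the table rounds u and y to 3 d.p., halves away from zero)
n=0: y=0, sp=-3, e=sp−y=-3; I=-3, D=e−e_prev=-3; u=3/4·(-3)+5/4·(-3)+1/4·(-3)=-6.75; next y=-1/5·0+1/2·(-6.75)=-3.375
n=1: y=-3.375, sp=-3, e=sp−y=0.375; I=-2.625, D=e−e_prev=3.375; u=3/4·0.375+5/4·(-2.625)+1/4·3.375=-2.15625; next y=-1/5·(-3.375)+1/2·(-2.15625)=-0.403125
n=2: y=-0.403125, sp=-3, e=sp−y=-2.596875; I=-5.221875, D=e−e_prev=-2.971875; u=3/4·(-2.596875)+5/4·(-5.221875)+1/4·(-2.971875)≈-9.217969; next y=-1/5·(-0.403125)+1/2·(-9.217969)≈-4.528359
n=3: y≈-4.528359, sp=-3, e=sp−y≈1.528359; I≈-3.693516, D=e−e_prev≈4.125234; u=3/4·1.528359+5/4·(-3.693516)+1/4·4.125234≈-2.439316; next y=-1/5·(-4.528359)+1/2·(-2.439316)≈-0.313986
n=4: y≈-0.313986, sp=-3, e=sp−y≈-2.686014; I≈-6.379529, D=e−e_prev≈-4.214373; u=3/4·(-2.686014)+5/4·(-6.379529)+1/4·(-4.214373)≈-11.042515; next y=-1/5·(-0.313986)+1/2·(-11.042515)≈-5.458460
n=5: y≈-5.458460, sp=-3, e=sp−y≈2.458460; I≈-3.921069, D=e−e_prev≈5.144474; u=3/4·2.458460+5/4·(-3.921069)+1/4·5.144474≈-1.771373; next y=-1/5·(-5.458460)+1/2·(-1.771373)≈0.206006
n=6: y≈0.206006, sp=-3, e=sp−y≈-3.206006; I≈-7.127075, D=e−e_prev≈-5.664466; u=3/4·(-3.206006)+5/4·(-7.127075)+1/4·(-5.664466)≈-12.729464; next y=-1/5·0.206006+1/2·(-12.729464)≈-6.405933
n=7: y≈-6.405933, sp=-3, e=sp−y≈3.405933; I≈-3.721141, D=e−e_prev≈6.611939; u=3/4·3.405933+5/4·(-3.721141)+1/4·6.611939≈-0.443992; next y=-1/5·(-6.405933)+1/2·(-0.443992)≈1.059191
n=8: y≈1.059191, sp=-3, e=sp−y≈-4.059191; I≈-7.780332, D=e−e_prev≈-7.465124; u=3/4·(-4.059191)+5/4·(-7.780332)+1/4·(-7.465124)≈-14.636089; next y=-1/5·1.059191+1/2·(-14.636089)≈-7.529883
n=9: y≈-7.529883, sp=1, e=sp−y≈8.529883; I≈0.749551, D=e−e_prev≈12.589073; u=3/4·8.529883+5/4·0.749551+1/4·12.589073≈10.481619; next y=-1/5·(-7.529883)+1/2·10.481619≈6.746786
n=10: y≈6.746786, sp=-2, e=sp−y≈-8.746786; I≈-7.997235, D=e−e_prev≈-17.276669; u=3/4·(-8.746786)+5/4·(-7.997235)+1/4·(-17.276669)≈-20.875801; next y=-1/5·6.746786+1/2·(-20.875801)≈-11.787257
n=11: y≈-11.787257, sp=-2, e=sp−y≈9.787257; I≈1.790022, D=e−e_prev≈18.534043; u=3/4·9.787257+5/4·1.790022+1/4·18.534043≈14.211482; next y=-1/5·(-11.787257)+1/2·14.211482≈9.463192
n=12: y≈9.463192, sp=-2, e=sp−y≈-11.463192; I≈-9.673170, D=e−e_prev≈-21.250450; u=3/4·(-11.463192)+5/4·(-9.673170)+1/4·(-21.250450)≈-26.001469; next y=-1/5·9.463192+1/2·(-26.001469)≈-14.893373
n=13: y≈-14.893373, sp=-2, e=sp−y≈12.893373; I≈3.220203, D=e−e_prev≈24.356565; u=3/4·12.893373+5/4·3.220203+1/4·24.356565≈19.784425; next y=-1/5·(-14.893373)+1/2·19.784425≈12.870887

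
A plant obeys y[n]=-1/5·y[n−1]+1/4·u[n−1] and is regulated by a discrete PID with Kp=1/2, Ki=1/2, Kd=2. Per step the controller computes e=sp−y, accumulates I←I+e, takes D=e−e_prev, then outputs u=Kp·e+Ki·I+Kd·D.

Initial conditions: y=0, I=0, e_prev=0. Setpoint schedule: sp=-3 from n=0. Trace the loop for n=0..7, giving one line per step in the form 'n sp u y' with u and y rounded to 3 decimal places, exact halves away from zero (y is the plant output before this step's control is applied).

0 -3 -9.000 0.000
1 -3 2.250 -2.250
2 -3 -12.413 1.013
3 -3 5.061 -3.306
4 -3 -19.119 1.926
5 -3 10.156 -5.165
6 -3 -29.155 3.572
7 -3 19.758 -8.003

(exact arithmetic carried between steps; '≈' marks a value shown rounded to 6 d.p. or computed from one; I and e_prev carry over from the previous line; the table rounds u and y to 3 d.p., halves away from zero)
n=0: y=0, sp=-3, e=sp−y=-3; I=-3, D=e−e_prev=-3; u=1/2·(-3)+1/2·(-3)+2·(-3)=-9; next y=-1/5·0+1/4·(-9)=-2.25
n=1: y=-2.25, sp=-3, e=sp−y=-0.75; I=-3.75, D=e−e_prev=2.25; u=1/2·(-0.75)+1/2·(-3.75)+2·2.25=2.25; next y=-1/5·(-2.25)+1/4·2.25=1.0125
n=2: y=1.0125, sp=-3, e=sp−y=-4.0125; I=-7.7625, D=e−e_prev=-3.2625; u=1/2·(-4.0125)+1/2·(-7.7625)+2·(-3.2625)=-12.4125; next y=-1/5·1.0125+1/4·(-12.4125)=-3.305625
n=3: y=-3.305625, sp=-3, e=sp−y=0.305625; I=-7.456875, D=e−e_prev=4.318125; u=1/2·0.305625+1/2·(-7.456875)+2·4.318125=5.060625; next y=-1/5·(-3.305625)+1/4·5.060625≈1.926281
n=4: y≈1.926281, sp=-3, e=sp−y≈-4.926281; I≈-12.383156, D=e−e_prev≈-5.231906; u=1/2·(-4.926281)+1/2·(-12.383156)+2·(-5.231906)≈-19.118531; next y=-1/5·1.926281+1/4·(-19.118531)≈-5.164889
n=5: y≈-5.164889, sp=-3, e=sp−y≈2.164889; I≈-10.218267, D=e−e_prev≈7.091170; u=1/2·2.164889+1/2·(-10.218267)+2·7.091170≈10.155652; next y=-1/5·(-5.164889)+1/4·10.155652≈3.571891
n=6: y≈3.571891, sp=-3, e=sp−y≈-6.571891; I≈-16.790158, D=e−e_prev≈-8.736780; u=1/2·(-6.571891)+1/2·(-16.790158)+2·(-8.736780)≈-29.154584; next y=-1/5·3.571891+1/4·(-29.154584)≈-8.003024
n=7: y≈-8.003024, sp=-3, e=sp−y≈5.003024; I≈-11.787134, D=e−e_prev≈11.574915; u=1/2·5.003024+1/2·(-11.787134)+2·11.574915≈19.757775; next y=-1/5·(-8.003024)+1/4·19.757775≈6.540049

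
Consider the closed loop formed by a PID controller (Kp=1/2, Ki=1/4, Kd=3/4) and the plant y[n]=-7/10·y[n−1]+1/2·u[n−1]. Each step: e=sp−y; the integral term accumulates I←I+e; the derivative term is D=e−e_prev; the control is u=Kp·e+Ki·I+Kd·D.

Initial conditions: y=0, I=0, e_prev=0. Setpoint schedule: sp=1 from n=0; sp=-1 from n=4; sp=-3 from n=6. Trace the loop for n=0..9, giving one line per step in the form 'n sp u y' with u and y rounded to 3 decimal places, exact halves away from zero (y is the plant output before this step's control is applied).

0 1 1.500 0.000
1 1 -0.125 0.750
2 1 2.506 -0.588
3 1 -1.478 1.664
4 -1 2.398 -1.904
5 -1 -5.206 2.532
6 -3 4.598 -4.375
7 -3 -13.343 5.361
8 -3 15.548 -10.425
9 -3 -32.679 15.071

(exact arithmetic carried between steps; '≈' marks a value shown rounded to 6 d.p. or computed from one; I and e_prev carry over from the previous line; the table rounds u and y to 3 d.p., halves away from zero)
n=0: y=0, sp=1, e=sp−y=1; I=1, D=e−e_prev=1; u=1/2·1+1/4·1+3/4·1=1.5; next y=-7/10·0+1/2·1.5=0.75
n=1: y=0.75, sp=1, e=sp−y=0.25; I=1.25, D=e−e_prev=-0.75; u=1/2·0.25+1/4·1.25+3/4·(-0.75)=-0.125; next y=-7/10·0.75+1/2·(-0.125)=-0.5875
n=2: y=-0.5875, sp=1, e=sp−y=1.5875; I=2.8375, D=e−e_prev=1.3375; u=1/2·1.5875+1/4·2.8375+3/4·1.3375=2.50625; next y=-7/10·(-0.5875)+1/2·2.50625=1.664375
n=3: y=1.664375, sp=1, e=sp−y=-0.664375; I=2.173125, D=e−e_prev=-2.251875; u=1/2·(-0.664375)+1/4·2.173125+3/4·(-2.251875)≈-1.477813; next y=-7/10·1.664375+1/2·(-1.477813)≈-1.903969
n=4: y≈-1.903969, sp=-1, e=sp−y≈0.903969; I≈3.077094, D=e−e_prev≈1.568344; u=1/2·0.903969+1/4·3.077094+3/4·1.568344≈2.397516; next y=-7/10·(-1.903969)+1/2·2.397516≈2.531536
n=5: y≈2.531536, sp=-1, e=sp−y≈-3.531536; I≈-0.454442, D=e−e_prev≈-4.435505; u=1/2·(-3.531536)+1/4·(-0.454442)+3/4·(-4.435505)≈-5.206007; next y=-7/10·2.531536+1/2·(-5.206007)≈-4.375079
n=6: y≈-4.375079, sp=-3, e=sp−y≈1.375079; I≈0.920636, D=e−e_prev≈4.906615; u=1/2·1.375079+1/4·0.920636+3/4·4.906615≈4.597659; next y=-7/10·(-4.375079)+1/2·4.597659≈5.361385
n=7: y≈5.361385, sp=-3, e=sp−y≈-8.361385; I≈-7.440748, D=e−e_prev≈-9.736463; u=1/2·(-8.361385)+1/4·(-7.440748)+3/4·(-9.736463)≈-13.343227; next y=-7/10·5.361385+1/2·(-13.343227)≈-10.424583
n=8: y≈-10.424583, sp=-3, e=sp−y≈7.424583; I≈-0.016165, D=e−e_prev≈15.785968; u=1/2·7.424583+1/4·(-0.016165)+3/4·15.785968≈15.547726; next y=-7/10·(-10.424583)+1/2·15.547726≈15.071071
n=9: y≈15.071071, sp=-3, e=sp−y≈-18.071071; I≈-18.087236, D=e−e_prev≈-25.495654; u=1/2·(-18.071071)+1/4·(-18.087236)+3/4·(-25.495654)≈-32.679085; next y=-7/10·15.071071+1/2·(-32.679085)≈-26.889292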